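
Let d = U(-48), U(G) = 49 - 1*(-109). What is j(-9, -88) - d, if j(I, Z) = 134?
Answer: -24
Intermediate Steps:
U(G) = 158 (U(G) = 49 + 109 = 158)
d = 158
j(-9, -88) - d = 134 - 1*158 = 134 - 158 = -24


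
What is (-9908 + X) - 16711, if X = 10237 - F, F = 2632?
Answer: -19014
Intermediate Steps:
X = 7605 (X = 10237 - 1*2632 = 10237 - 2632 = 7605)
(-9908 + X) - 16711 = (-9908 + 7605) - 16711 = -2303 - 16711 = -19014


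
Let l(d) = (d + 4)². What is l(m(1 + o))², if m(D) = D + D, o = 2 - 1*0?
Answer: 10000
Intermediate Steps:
o = 2 (o = 2 + 0 = 2)
m(D) = 2*D
l(d) = (4 + d)²
l(m(1 + o))² = ((4 + 2*(1 + 2))²)² = ((4 + 2*3)²)² = ((4 + 6)²)² = (10²)² = 100² = 10000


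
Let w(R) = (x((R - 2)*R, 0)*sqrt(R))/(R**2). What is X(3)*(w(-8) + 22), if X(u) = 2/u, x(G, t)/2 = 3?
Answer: 44/3 + I*sqrt(2)/8 ≈ 14.667 + 0.17678*I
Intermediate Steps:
x(G, t) = 6 (x(G, t) = 2*3 = 6)
w(R) = 6/R**(3/2) (w(R) = (6*sqrt(R))/(R**2) = (6*sqrt(R))/R**2 = 6/R**(3/2))
X(3)*(w(-8) + 22) = (2/3)*(6/(-8)**(3/2) + 22) = (2*(1/3))*(6*(I*sqrt(2)/32) + 22) = 2*(3*I*sqrt(2)/16 + 22)/3 = 2*(22 + 3*I*sqrt(2)/16)/3 = 44/3 + I*sqrt(2)/8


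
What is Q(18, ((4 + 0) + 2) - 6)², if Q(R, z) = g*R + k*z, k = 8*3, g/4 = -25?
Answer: 3240000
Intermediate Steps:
g = -100 (g = 4*(-25) = -100)
k = 24
Q(R, z) = -100*R + 24*z
Q(18, ((4 + 0) + 2) - 6)² = (-100*18 + 24*(((4 + 0) + 2) - 6))² = (-1800 + 24*((4 + 2) - 6))² = (-1800 + 24*(6 - 6))² = (-1800 + 24*0)² = (-1800 + 0)² = (-1800)² = 3240000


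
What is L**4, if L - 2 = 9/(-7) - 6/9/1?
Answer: 1/194481 ≈ 5.1419e-6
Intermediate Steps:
L = 1/21 (L = 2 + (9/(-7) - 6/9/1) = 2 + (9*(-1/7) - 6*1/9*1) = 2 + (-9/7 - 2/3*1) = 2 + (-9/7 - 2/3) = 2 - 41/21 = 1/21 ≈ 0.047619)
L**4 = (1/21)**4 = 1/194481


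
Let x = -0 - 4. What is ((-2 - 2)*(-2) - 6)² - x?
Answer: 8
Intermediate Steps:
x = -4 (x = -8*0 - 4 = 0 - 4 = -4)
((-2 - 2)*(-2) - 6)² - x = ((-2 - 2)*(-2) - 6)² - 1*(-4) = (-4*(-2) - 6)² + 4 = (8 - 6)² + 4 = 2² + 4 = 4 + 4 = 8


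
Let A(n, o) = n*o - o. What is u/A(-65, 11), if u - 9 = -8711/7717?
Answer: -251/23151 ≈ -0.010842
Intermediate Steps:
A(n, o) = -o + n*o
u = 60742/7717 (u = 9 - 8711/7717 = 60742/7717 ≈ 7.8712)
u/A(-65, 11) = 60742/(7717*((11*(-1 - 65)))) = 60742/(7717*((11*(-66)))) = (60742/7717)/(-726) = (60742/7717)*(-1/726) = -251/23151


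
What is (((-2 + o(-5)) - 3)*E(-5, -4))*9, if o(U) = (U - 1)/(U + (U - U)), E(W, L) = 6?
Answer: -1026/5 ≈ -205.20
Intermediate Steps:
o(U) = (-1 + U)/U (o(U) = (-1 + U)/(U + 0) = (-1 + U)/U)
(((-2 + o(-5)) - 3)*E(-5, -4))*9 = (((-2 + (-1 - 5)/(-5)) - 3)*6)*9 = (((-2 - 1/5*(-6)) - 3)*6)*9 = (((-2 + 6/5) - 3)*6)*9 = ((-4/5 - 3)*6)*9 = -19/5*6*9 = -114/5*9 = -1026/5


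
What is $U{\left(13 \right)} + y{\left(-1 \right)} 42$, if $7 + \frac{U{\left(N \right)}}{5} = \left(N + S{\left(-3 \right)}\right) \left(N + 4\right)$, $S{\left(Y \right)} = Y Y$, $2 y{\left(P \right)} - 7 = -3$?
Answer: $1919$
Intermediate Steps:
$y{\left(P \right)} = 2$ ($y{\left(P \right)} = \frac{7}{2} + \frac{1}{2} \left(-3\right) = \frac{7}{2} - \frac{3}{2} = 2$)
$S{\left(Y \right)} = Y^{2}$
$U{\left(N \right)} = -35 + 5 \left(4 + N\right) \left(9 + N\right)$ ($U{\left(N \right)} = -35 + 5 \left(N + \left(-3\right)^{2}\right) \left(N + 4\right) = -35 + 5 \left(N + 9\right) \left(4 + N\right) = -35 + 5 \left(9 + N\right) \left(4 + N\right) = -35 + 5 \left(4 + N\right) \left(9 + N\right)$)
$U{\left(13 \right)} + y{\left(-1 \right)} 42 = \left(145 + 5 \cdot 13^{2} + 65 \cdot 13\right) + 2 \cdot 42 = \left(145 + 5 \cdot 169 + 845\right) + 84 = \left(145 + 845 + 845\right) + 84 = 1835 + 84 = 1919$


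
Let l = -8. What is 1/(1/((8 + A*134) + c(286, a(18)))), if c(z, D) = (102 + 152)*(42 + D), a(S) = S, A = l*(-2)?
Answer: 17392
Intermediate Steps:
A = 16 (A = -8*(-2) = 16)
c(z, D) = 10668 + 254*D (c(z, D) = 254*(42 + D) = 10668 + 254*D)
1/(1/((8 + A*134) + c(286, a(18)))) = 1/(1/((8 + 16*134) + (10668 + 254*18))) = 1/(1/((8 + 2144) + (10668 + 4572))) = 1/(1/(2152 + 15240)) = 1/(1/17392) = 17392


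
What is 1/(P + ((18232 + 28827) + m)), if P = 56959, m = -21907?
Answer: 1/82111 ≈ 1.2179e-5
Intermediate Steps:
1/(P + ((18232 + 28827) + m)) = 1/(56959 + ((18232 + 28827) - 21907)) = 1/(56959 + (47059 - 21907)) = 1/(56959 + 25152) = 1/82111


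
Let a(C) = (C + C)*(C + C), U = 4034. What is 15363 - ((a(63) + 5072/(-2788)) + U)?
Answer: -3167991/697 ≈ -4545.2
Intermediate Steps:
a(C) = 4*C**2 (a(C) = (2*C)*(2*C) = 4*C**2)
15363 - ((a(63) + 5072/(-2788)) + U) = 15363 - ((4*63**2 + 5072/(-2788)) + 4034) = 15363 - ((4*3969 + 5072*(-1/2788)) + 4034) = 15363 - ((15876 - 1268/697) + 4034) = 15363 - (11064304/697 + 4034) = 15363 - 1*13876002/697 = 15363 - 13876002/697 = -3167991/697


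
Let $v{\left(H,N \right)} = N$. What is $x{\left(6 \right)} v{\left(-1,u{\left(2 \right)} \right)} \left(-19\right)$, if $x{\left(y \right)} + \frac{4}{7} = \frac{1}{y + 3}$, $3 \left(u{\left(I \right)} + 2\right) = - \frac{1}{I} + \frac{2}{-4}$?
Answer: $- \frac{551}{27} \approx -20.407$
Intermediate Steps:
$u{\left(I \right)} = - \frac{13}{6} - \frac{1}{3 I}$ ($u{\left(I \right)} = -2 + \frac{- \frac{1}{I} + \frac{2}{-4}}{3} = -2 + \frac{- \frac{1}{I} + 2 \left(- \frac{1}{4}\right)}{3} = -2 + \frac{- \frac{1}{I} - \frac{1}{2}}{3} = -2 + \frac{- \frac{1}{2} - \frac{1}{I}}{3} = -2 - \left(\frac{1}{6} + \frac{1}{3 I}\right) = - \frac{13}{6} - \frac{1}{3 I}$)
$x{\left(y \right)} = - \frac{4}{7} + \frac{1}{3 + y}$ ($x{\left(y \right)} = - \frac{4}{7} + \frac{1}{y + 3} = - \frac{4}{7} + \frac{1}{3 + y}$)
$x{\left(6 \right)} v{\left(-1,u{\left(2 \right)} \right)} \left(-19\right) = \frac{-5 - 24}{7 \left(3 + 6\right)} \frac{-2 - 26}{6 \cdot 2} \left(-19\right) = \frac{-5 - 24}{7 \cdot 9} \cdot \frac{1}{6} \cdot \frac{1}{2} \left(-2 - 26\right) \left(-19\right) = \frac{1}{7} \cdot \frac{1}{9} \left(-29\right) \frac{1}{6} \cdot \frac{1}{2} \left(-28\right) \left(-19\right) = \left(- \frac{29}{63}\right) \left(- \frac{7}{3}\right) \left(-19\right) = \frac{29}{27} \left(-19\right) = - \frac{551}{27}$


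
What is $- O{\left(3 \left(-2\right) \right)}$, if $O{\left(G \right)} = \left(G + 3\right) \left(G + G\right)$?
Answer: $-36$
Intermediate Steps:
$O{\left(G \right)} = 2 G \left(3 + G\right)$ ($O{\left(G \right)} = \left(3 + G\right) 2 G = 2 G \left(3 + G\right)$)
$- O{\left(3 \left(-2\right) \right)} = - 2 \cdot 3 \left(-2\right) \left(3 + 3 \left(-2\right)\right) = - 2 \left(-6\right) \left(3 - 6\right) = - 2 \left(-6\right) \left(-3\right) = \left(-1\right) 36 = -36$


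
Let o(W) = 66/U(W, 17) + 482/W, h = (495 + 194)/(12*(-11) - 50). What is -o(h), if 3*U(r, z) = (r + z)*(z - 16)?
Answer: 1101464/9805 ≈ 112.34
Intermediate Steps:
U(r, z) = (-16 + z)*(r + z)/3 (U(r, z) = ((r + z)*(z - 16))/3 = ((r + z)*(-16 + z))/3 = ((-16 + z)*(r + z))/3 = (-16 + z)*(r + z)/3)
h = -53/14 (h = 689/(-132 - 50) = 689/(-182) = 689*(-1/182) = -53/14 ≈ -3.7857)
o(W) = 66/(17/3 + W/3) + 482/W (o(W) = 66/(-16*W/3 - 16/3*17 + (1/3)*17**2 + (1/3)*W*17) + 482/W = 66/(-16*W/3 - 272/3 + (1/3)*289 + 17*W/3) + 482/W = 66/(-16*W/3 - 272/3 + 289/3 + 17*W/3) + 482/W = 66/(17/3 + W/3) + 482/W)
-o(h) = -34*(241 + 20*(-53/14))/((-53/14)*(17 - 53/14)) = -34*(-14)*(241 - 530/7)/(53*185/14) = -34*(-14)*14*1157/(53*185*7) = -1*(-1101464/9805) = 1101464/9805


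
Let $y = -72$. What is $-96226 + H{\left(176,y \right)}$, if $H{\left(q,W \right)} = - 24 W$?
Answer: $-94498$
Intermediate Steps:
$-96226 + H{\left(176,y \right)} = -96226 - -1728 = -96226 + 1728 = -94498$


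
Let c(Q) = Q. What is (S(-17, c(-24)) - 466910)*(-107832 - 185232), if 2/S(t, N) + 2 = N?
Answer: 1778848952184/13 ≈ 1.3683e+11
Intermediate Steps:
S(t, N) = 2/(-2 + N)
(S(-17, c(-24)) - 466910)*(-107832 - 185232) = (2/(-2 - 24) - 466910)*(-107832 - 185232) = (2/(-26) - 466910)*(-293064) = (2*(-1/26) - 466910)*(-293064) = (-1/13 - 466910)*(-293064) = -6069831/13*(-293064) = 1778848952184/13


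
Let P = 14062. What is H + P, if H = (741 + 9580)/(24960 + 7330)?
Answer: 454072301/32290 ≈ 14062.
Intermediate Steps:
H = 10321/32290 ≈ 0.31963
H + P = 10321/32290 + 14062 = 454072301/32290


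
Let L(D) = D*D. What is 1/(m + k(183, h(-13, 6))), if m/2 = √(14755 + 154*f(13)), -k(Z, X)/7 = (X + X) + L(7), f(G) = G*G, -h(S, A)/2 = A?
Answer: 175/132499 + 2*√40781/132499 ≈ 0.0043690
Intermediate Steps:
h(S, A) = -2*A
L(D) = D²
f(G) = G²
k(Z, X) = -343 - 14*X (k(Z, X) = -7*((X + X) + 7²) = -7*(2*X + 49) = -7*(49 + 2*X) = -343 - 14*X)
m = 2*√40781 (m = 2*√(14755 + 154*13²) = 2*√(14755 + 154*169) = 2*√(14755 + 26026) = 2*√40781 ≈ 403.89)
1/(m + k(183, h(-13, 6))) = 1/(2*√40781 + (-343 - (-28)*6)) = 1/(2*√40781 + (-343 - 14*(-12))) = 1/(2*√40781 + (-343 + 168)) = 1/(2*√40781 - 175) = 1/(-175 + 2*√40781)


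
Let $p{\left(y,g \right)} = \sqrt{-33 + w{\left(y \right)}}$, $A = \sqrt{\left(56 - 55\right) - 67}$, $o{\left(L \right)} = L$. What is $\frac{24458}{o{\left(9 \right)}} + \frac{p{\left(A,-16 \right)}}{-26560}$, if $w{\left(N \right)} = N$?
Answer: $\frac{24458}{9} - \frac{\sqrt{-33 + i \sqrt{66}}}{26560} \approx 2717.6 - 0.00021789 i$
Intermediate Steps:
$A = i \sqrt{66}$ ($A = \sqrt{1 - 67} = \sqrt{-66} = i \sqrt{66} \approx 8.124 i$)
$p{\left(y,g \right)} = \sqrt{-33 + y}$
$\frac{24458}{o{\left(9 \right)}} + \frac{p{\left(A,-16 \right)}}{-26560} = \frac{24458}{9} + \frac{\sqrt{-33 + i \sqrt{66}}}{-26560} = 24458 \cdot \frac{1}{9} + \sqrt{-33 + i \sqrt{66}} \left(- \frac{1}{26560}\right) = \frac{24458}{9} - \frac{\sqrt{-33 + i \sqrt{66}}}{26560}$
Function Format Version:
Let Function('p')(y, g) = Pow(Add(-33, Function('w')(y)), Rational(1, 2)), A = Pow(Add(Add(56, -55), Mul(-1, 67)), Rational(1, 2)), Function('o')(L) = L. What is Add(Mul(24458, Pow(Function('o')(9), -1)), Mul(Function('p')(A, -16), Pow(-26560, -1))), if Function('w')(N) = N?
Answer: Add(Rational(24458, 9), Mul(Rational(-1, 26560), Pow(Add(-33, Mul(I, Pow(66, Rational(1, 2)))), Rational(1, 2)))) ≈ Add(2717.6, Mul(-0.00021789, I))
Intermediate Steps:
A = Mul(I, Pow(66, Rational(1, 2))) (A = Pow(Add(1, -67), Rational(1, 2)) = Pow(-66, Rational(1, 2)) = Mul(I, Pow(66, Rational(1, 2))) ≈ Mul(8.1240, I))
Function('p')(y, g) = Pow(Add(-33, y), Rational(1, 2))
Add(Mul(24458, Pow(Function('o')(9), -1)), Mul(Function('p')(A, -16), Pow(-26560, -1))) = Add(Mul(24458, Pow(9, -1)), Mul(Pow(Add(-33, Mul(I, Pow(66, Rational(1, 2)))), Rational(1, 2)), Pow(-26560, -1))) = Add(Mul(24458, Rational(1, 9)), Mul(Pow(Add(-33, Mul(I, Pow(66, Rational(1, 2)))), Rational(1, 2)), Rational(-1, 26560))) = Add(Rational(24458, 9), Mul(Rational(-1, 26560), Pow(Add(-33, Mul(I, Pow(66, Rational(1, 2)))), Rational(1, 2))))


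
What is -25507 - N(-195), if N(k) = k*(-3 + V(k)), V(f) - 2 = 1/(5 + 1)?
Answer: -51339/2 ≈ -25670.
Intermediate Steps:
V(f) = 13/6 (V(f) = 2 + 1/(5 + 1) = 2 + 1/6 = 2 + ⅙ = 13/6)
N(k) = -5*k/6 (N(k) = k*(-3 + 13/6) = k*(-⅚) = -5*k/6)
-25507 - N(-195) = -25507 - (-5)*(-195)/6 = -25507 - 1*325/2 = -25507 - 325/2 = -51339/2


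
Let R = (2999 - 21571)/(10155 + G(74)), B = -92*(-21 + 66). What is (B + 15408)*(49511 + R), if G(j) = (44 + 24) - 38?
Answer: 1893966617028/3395 ≈ 5.5787e+8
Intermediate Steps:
G(j) = 30 (G(j) = 68 - 38 = 30)
B = -4140 (B = -92*45 = -4140)
R = -18572/10185 (R = (2999 - 21571)/(10155 + 30) = -18572/10185 ≈ -1.8235)
(B + 15408)*(49511 + R) = (-4140 + 15408)*(49511 - 18572/10185) = 11268*(504250963/10185) = 1893966617028/3395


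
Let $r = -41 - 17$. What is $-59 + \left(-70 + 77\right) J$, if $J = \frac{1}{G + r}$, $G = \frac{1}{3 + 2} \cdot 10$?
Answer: $- \frac{473}{8} \approx -59.125$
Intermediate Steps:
$G = 2$ ($G = \frac{1}{5} \cdot 10 = 2$)
$r = -58$
$J = - \frac{1}{56}$ ($J = \frac{1}{2 - 58} = \frac{1}{-56} = - \frac{1}{56} \approx -0.017857$)
$-59 + \left(-70 + 77\right) J = -59 + \left(-70 + 77\right) \left(- \frac{1}{56}\right) = -59 + 7 \left(- \frac{1}{56}\right) = -59 - \frac{1}{8} = - \frac{473}{8}$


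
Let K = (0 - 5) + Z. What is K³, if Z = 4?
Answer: -1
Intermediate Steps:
K = -1 (K = (0 - 5) + 4 = -5 + 4 = -1)
K³ = (-1)³ = -1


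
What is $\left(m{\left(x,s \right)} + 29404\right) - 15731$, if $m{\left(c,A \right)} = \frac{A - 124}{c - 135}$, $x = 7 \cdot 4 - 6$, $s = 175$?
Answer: $\frac{1544998}{113} \approx 13673.0$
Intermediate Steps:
$x = 22$ ($x = 28 - 6 = 22$)
$m{\left(c,A \right)} = \frac{-124 + A}{-135 + c}$
$\left(m{\left(x,s \right)} + 29404\right) - 15731 = \left(\frac{-124 + 175}{-135 + 22} + 29404\right) - 15731 = \left(\frac{1}{-113} \cdot 51 + 29404\right) - 15731 = \left(\left(- \frac{1}{113}\right) 51 + 29404\right) - 15731 = \left(- \frac{51}{113} + 29404\right) - 15731 = \frac{3322601}{113} - 15731 = \frac{1544998}{113}$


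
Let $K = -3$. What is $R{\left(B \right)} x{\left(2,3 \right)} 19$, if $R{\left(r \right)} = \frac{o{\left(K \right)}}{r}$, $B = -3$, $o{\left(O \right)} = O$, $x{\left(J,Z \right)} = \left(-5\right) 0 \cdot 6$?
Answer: $0$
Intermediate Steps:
$x{\left(J,Z \right)} = 0$ ($x{\left(J,Z \right)} = 0 \cdot 6 = 0$)
$R{\left(r \right)} = - \frac{3}{r}$
$R{\left(B \right)} x{\left(2,3 \right)} 19 = - \frac{3}{-3} \cdot 0 \cdot 19 = \left(-3\right) \left(- \frac{1}{3}\right) 0 \cdot 19 = 1 \cdot 0 \cdot 19 = 0 \cdot 19 = 0$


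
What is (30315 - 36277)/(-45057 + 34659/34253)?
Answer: 102108193/771651381 ≈ 0.13232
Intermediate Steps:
(30315 - 36277)/(-45057 + 34659/34253) = -5962/(-45057 + 34659*(1/34253)) = -5962/(-45057 + 34659/34253) = -5962/(-1543302762/34253) = -5962*(-34253/1543302762) = 102108193/771651381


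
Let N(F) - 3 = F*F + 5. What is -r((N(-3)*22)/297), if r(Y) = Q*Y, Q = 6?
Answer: -68/9 ≈ -7.5556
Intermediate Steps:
N(F) = 8 + F**2 (N(F) = 3 + (F*F + 5) = 3 + (F**2 + 5) = 3 + (5 + F**2) = 8 + F**2)
r(Y) = 6*Y
-r((N(-3)*22)/297) = -6*((8 + (-3)**2)*22)/297 = -6*((8 + 9)*22)*(1/297) = -6*(17*22)*(1/297) = -6*374*(1/297) = -6*34/27 = -1*68/9 = -68/9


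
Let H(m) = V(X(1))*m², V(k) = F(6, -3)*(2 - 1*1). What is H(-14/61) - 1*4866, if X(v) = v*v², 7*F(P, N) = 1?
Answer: -18106358/3721 ≈ -4866.0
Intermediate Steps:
F(P, N) = ⅐ (F(P, N) = (⅐)*1 = ⅐)
X(v) = v³
V(k) = ⅐ (V(k) = (2 - 1*1)/7 = (2 - 1)/7 = (⅐)*1 = ⅐)
H(m) = m²/7
H(-14/61) - 1*4866 = (-14/61)²/7 - 1*4866 = (-14*1/61)²/7 - 4866 = (-14/61)²/7 - 4866 = (⅐)*(196/3721) - 4866 = 28/3721 - 4866 = -18106358/3721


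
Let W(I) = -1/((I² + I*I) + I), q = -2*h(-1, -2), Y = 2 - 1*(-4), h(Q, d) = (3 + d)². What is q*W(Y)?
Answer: 1/39 ≈ 0.025641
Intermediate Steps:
Y = 6 (Y = 2 + 4 = 6)
q = -2 (q = -2*(3 - 2)² = -2*1² = -2*1 = -2)
W(I) = -1/(I + 2*I²) (W(I) = -1/((I² + I²) + I) = -1/(2*I² + I) = -1/(I + 2*I²))
q*W(Y) = -(-2)/(6*(1 + 2*6)) = -(-2)/(6*(1 + 12)) = -(-2)/(6*13) = -2*(-1/78) = 1/39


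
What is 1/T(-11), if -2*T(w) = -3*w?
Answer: -2/33 ≈ -0.060606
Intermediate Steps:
T(w) = 3*w/2 (T(w) = -(-3)*w/2 = 3*w/2)
1/T(-11) = 1/((3/2)*(-11)) = 1/(-33/2) = -2/33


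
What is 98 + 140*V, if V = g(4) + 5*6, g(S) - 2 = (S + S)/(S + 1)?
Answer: 4802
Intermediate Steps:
g(S) = 2 + 2*S/(1 + S) (g(S) = 2 + (S + S)/(S + 1) = 2 + (2*S)/(1 + S) = 2 + 2*S/(1 + S))
V = 168/5 (V = 2*(1 + 2*4)/(1 + 4) + 5*6 = 2*(1 + 8)/5 + 30 = 2*(⅕)*9 + 30 = 18/5 + 30 = 168/5 ≈ 33.600)
98 + 140*V = 98 + 140*(168/5) = 98 + 4704 = 4802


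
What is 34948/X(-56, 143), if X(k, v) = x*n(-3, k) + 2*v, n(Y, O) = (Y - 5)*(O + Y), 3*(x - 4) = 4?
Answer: 52422/4205 ≈ 12.467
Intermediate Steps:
x = 16/3 (x = 4 + (⅓)*4 = 4 + 4/3 = 16/3 ≈ 5.3333)
n(Y, O) = (-5 + Y)*(O + Y)
X(k, v) = 128 + 2*v - 128*k/3 (X(k, v) = 16*((-3)² - 5*k - 5*(-3) + k*(-3))/3 + 2*v = 16*(9 - 5*k + 15 - 3*k)/3 + 2*v = 16*(24 - 8*k)/3 + 2*v = (128 - 128*k/3) + 2*v = 128 + 2*v - 128*k/3)
34948/X(-56, 143) = 34948/(128 + 2*143 - 128/3*(-56)) = 34948/(128 + 286 + 7168/3) = 34948/(8410/3) = 34948*(3/8410) = 52422/4205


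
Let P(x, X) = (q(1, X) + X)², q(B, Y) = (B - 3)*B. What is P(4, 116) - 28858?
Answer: -15862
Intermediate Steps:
q(B, Y) = B*(-3 + B) (q(B, Y) = (-3 + B)*B = B*(-3 + B))
P(x, X) = (-2 + X)² (P(x, X) = (1*(-3 + 1) + X)² = (1*(-2) + X)² = (-2 + X)²)
P(4, 116) - 28858 = (-2 + 116)² - 28858 = 114² - 28858 = 12996 - 28858 = -15862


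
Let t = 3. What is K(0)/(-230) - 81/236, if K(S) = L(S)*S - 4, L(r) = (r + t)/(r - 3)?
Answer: -8843/27140 ≈ -0.32583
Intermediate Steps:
L(r) = (3 + r)/(-3 + r) (L(r) = (r + 3)/(r - 3) = (3 + r)/(-3 + r))
K(S) = -4 + S*(3 + S)/(-3 + S) (K(S) = ((3 + S)/(-3 + S))*S - 4 = S*(3 + S)/(-3 + S) - 4 = -4 + S*(3 + S)/(-3 + S))
K(0)/(-230) - 81/236 = ((12 + 0² - 1*0)/(-3 + 0))/(-230) - 81/236 = ((12 + 0 + 0)/(-3))*(-1/230) - 81*1/236 = -⅓*12*(-1/230) - 81/236 = -4*(-1/230) - 81/236 = 2/115 - 81/236 = -8843/27140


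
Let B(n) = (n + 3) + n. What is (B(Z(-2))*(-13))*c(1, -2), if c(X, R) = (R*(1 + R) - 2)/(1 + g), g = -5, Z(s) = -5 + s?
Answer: 0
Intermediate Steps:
B(n) = 3 + 2*n (B(n) = (3 + n) + n = 3 + 2*n)
c(X, R) = 1/2 - R*(1 + R)/4 (c(X, R) = (R*(1 + R) - 2)/(1 - 5) = (-2 + R*(1 + R))/(-4) = (-2 + R*(1 + R))*(-1/4) = 1/2 - R*(1 + R)/4)
(B(Z(-2))*(-13))*c(1, -2) = ((3 + 2*(-5 - 2))*(-13))*(1/2 - 1/4*(-2) - 1/4*(-2)**2) = ((3 + 2*(-7))*(-13))*(1/2 + 1/2 - 1/4*4) = ((3 - 14)*(-13))*(1/2 + 1/2 - 1) = -11*(-13)*0 = 143*0 = 0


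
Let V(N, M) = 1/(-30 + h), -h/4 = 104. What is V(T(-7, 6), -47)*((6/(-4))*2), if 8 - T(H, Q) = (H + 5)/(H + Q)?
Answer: 3/446 ≈ 0.0067265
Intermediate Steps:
h = -416 (h = -4*104 = -416)
T(H, Q) = 8 - (5 + H)/(H + Q) (T(H, Q) = 8 - (H + 5)/(H + Q) = 8 - (5 + H)/(H + Q))
V(N, M) = -1/446 (V(N, M) = 1/(-30 - 416) = 1/(-446) = -1/446)
V(T(-7, 6), -47)*((6/(-4))*2) = -6/(-4)*2/446 = -6*(-1/4)*2/446 = -(-3)*2/892 = -1/446*(-3) = 3/446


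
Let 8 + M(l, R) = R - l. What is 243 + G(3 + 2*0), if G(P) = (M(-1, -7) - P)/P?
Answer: 712/3 ≈ 237.33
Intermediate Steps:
M(l, R) = -8 + R - l (M(l, R) = -8 + (R - l) = -8 + R - l)
G(P) = (-14 - P)/P (G(P) = ((-8 - 7 - 1*(-1)) - P)/P = ((-8 - 7 + 1) - P)/P = (-14 - P)/P)
243 + G(3 + 2*0) = 243 + (-14 - (3 + 2*0))/(3 + 2*0) = 243 + (-14 - (3 + 0))/(3 + 0) = 243 + (-14 - 1*3)/3 = 243 + (-14 - 3)/3 = 243 + (⅓)*(-17) = 243 - 17/3 = 712/3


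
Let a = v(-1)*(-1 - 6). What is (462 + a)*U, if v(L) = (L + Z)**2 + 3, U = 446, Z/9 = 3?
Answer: -1913786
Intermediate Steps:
Z = 27 (Z = 9*3 = 27)
v(L) = 3 + (27 + L)**2 (v(L) = (L + 27)**2 + 3 = (27 + L)**2 + 3 = 3 + (27 + L)**2)
a = -4753 (a = (3 + (27 - 1)**2)*(-1 - 6) = (3 + 26**2)*(-7) = (3 + 676)*(-7) = 679*(-7) = -4753)
(462 + a)*U = (462 - 4753)*446 = -4291*446 = -1913786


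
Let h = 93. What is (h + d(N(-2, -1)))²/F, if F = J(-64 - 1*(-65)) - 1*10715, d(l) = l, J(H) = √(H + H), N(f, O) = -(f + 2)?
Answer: -92674035/114811223 - 8649*√2/114811223 ≈ -0.80729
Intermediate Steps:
N(f, O) = -2 - f (N(f, O) = -(2 + f) = -2 - f)
J(H) = √2*√H (J(H) = √(2*H) = √2*√H)
F = -10715 + √2 (F = √2*√(-64 - 1*(-65)) - 1*10715 = √2*√(-64 + 65) - 10715 = √2*√1 - 10715 = √2*1 - 10715 = √2 - 10715 = -10715 + √2 ≈ -10714.)
(h + d(N(-2, -1)))²/F = (93 + (-2 - 1*(-2)))²/(-10715 + √2) = (93 + (-2 + 2))²/(-10715 + √2) = (93 + 0)²/(-10715 + √2) = 93²/(-10715 + √2) = 8649/(-10715 + √2)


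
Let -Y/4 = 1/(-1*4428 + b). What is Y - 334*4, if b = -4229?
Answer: -11565748/8657 ≈ -1336.0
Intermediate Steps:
Y = 4/8657 (Y = -4/(-1*4428 - 4229) = -4/(-4428 - 4229) = -4/(-8657) = -4*(-1/8657) = 4/8657 ≈ 0.00046205)
Y - 334*4 = 4/8657 - 334*4 = 4/8657 - 1*1336 = 4/8657 - 1336 = -11565748/8657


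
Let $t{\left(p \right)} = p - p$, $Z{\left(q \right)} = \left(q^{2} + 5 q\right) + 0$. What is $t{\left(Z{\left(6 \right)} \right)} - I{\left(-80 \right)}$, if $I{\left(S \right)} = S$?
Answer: $80$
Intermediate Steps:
$Z{\left(q \right)} = q^{2} + 5 q$
$t{\left(p \right)} = 0$
$t{\left(Z{\left(6 \right)} \right)} - I{\left(-80 \right)} = 0 - -80 = 0 + 80 = 80$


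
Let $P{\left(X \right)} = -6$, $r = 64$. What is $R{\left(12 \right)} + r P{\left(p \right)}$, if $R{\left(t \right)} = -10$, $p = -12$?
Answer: $-394$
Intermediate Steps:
$R{\left(12 \right)} + r P{\left(p \right)} = -10 + 64 \left(-6\right) = -10 - 384 = -394$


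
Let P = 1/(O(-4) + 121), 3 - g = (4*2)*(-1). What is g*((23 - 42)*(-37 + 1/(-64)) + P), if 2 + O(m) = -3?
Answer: 14358685/1856 ≈ 7736.4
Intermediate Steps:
O(m) = -5 (O(m) = -2 - 3 = -5)
g = 11 (g = 3 - 4*2*(-1) = 3 - 8*(-1) = 3 - 1*(-8) = 3 + 8 = 11)
P = 1/116 (P = 1/(-5 + 121) = 1/116 ≈ 0.0086207)
g*((23 - 42)*(-37 + 1/(-64)) + P) = 11*((23 - 42)*(-37 + 1/(-64)) + 1/116) = 11*(-19*(-37 - 1/64) + 1/116) = 11*(-19*(-2369/64) + 1/116) = 11*(45011/64 + 1/116) = 11*(1305335/1856) = 14358685/1856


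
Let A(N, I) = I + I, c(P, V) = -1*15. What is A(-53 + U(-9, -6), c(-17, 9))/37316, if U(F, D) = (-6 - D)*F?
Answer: -15/18658 ≈ -0.00080394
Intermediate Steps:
U(F, D) = F*(-6 - D)
c(P, V) = -15
A(N, I) = 2*I
A(-53 + U(-9, -6), c(-17, 9))/37316 = (2*(-15))/37316 = -30*1/37316 = -15/18658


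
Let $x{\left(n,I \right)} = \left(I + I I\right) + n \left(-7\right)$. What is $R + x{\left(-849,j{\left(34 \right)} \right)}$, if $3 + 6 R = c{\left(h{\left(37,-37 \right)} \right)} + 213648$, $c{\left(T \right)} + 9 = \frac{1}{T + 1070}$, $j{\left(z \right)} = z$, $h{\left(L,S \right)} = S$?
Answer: $\frac{264896323}{6198} \approx 42739.0$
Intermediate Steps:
$x{\left(n,I \right)} = I + I^{2} - 7 n$ ($x{\left(n,I \right)} = \left(I + I^{2}\right) - 7 n = I + I^{2} - 7 n$)
$c{\left(T \right)} = -9 + \frac{1}{1070 + T}$ ($c{\left(T \right)} = -9 + \frac{1}{T + 1070} = -9 + \frac{1}{1070 + T}$)
$R = \frac{220685989}{6198}$ ($R = - \frac{1}{2} + \frac{\frac{-9629 - -333}{1070 - 37} + 213648}{6} = - \frac{1}{2} + \frac{\frac{-9629 + 333}{1033} + 213648}{6} = - \frac{1}{2} + \frac{\frac{1}{1033} \left(-9296\right) + 213648}{6} = - \frac{1}{2} + \frac{- \frac{9296}{1033} + 213648}{6} = - \frac{1}{2} + \frac{1}{6} \cdot \frac{220689088}{1033} = - \frac{1}{2} + \frac{110344544}{3099} = \frac{220685989}{6198} \approx 35606.0$)
$R + x{\left(-849,j{\left(34 \right)} \right)} = \frac{220685989}{6198} + \left(34 + 34^{2} - -5943\right) = \frac{220685989}{6198} + \left(34 + 1156 + 5943\right) = \frac{220685989}{6198} + 7133 = \frac{264896323}{6198}$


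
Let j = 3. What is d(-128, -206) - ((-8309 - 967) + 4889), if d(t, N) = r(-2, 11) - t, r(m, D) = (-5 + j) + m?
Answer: 4511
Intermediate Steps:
r(m, D) = -2 + m (r(m, D) = (-5 + 3) + m = -2 + m)
d(t, N) = -4 - t (d(t, N) = (-2 - 2) - t = -4 - t)
d(-128, -206) - ((-8309 - 967) + 4889) = (-4 - 1*(-128)) - ((-8309 - 967) + 4889) = (-4 + 128) - (-9276 + 4889) = 124 - 1*(-4387) = 124 + 4387 = 4511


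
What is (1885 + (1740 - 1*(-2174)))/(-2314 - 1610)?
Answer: -1933/1308 ≈ -1.4778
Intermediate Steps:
(1885 + (1740 - 1*(-2174)))/(-2314 - 1610) = (1885 + (1740 + 2174))/(-3924) = (1885 + 3914)*(-1/3924) = 5799*(-1/3924) = -1933/1308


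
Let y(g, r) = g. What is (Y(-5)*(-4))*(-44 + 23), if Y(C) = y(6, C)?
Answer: 504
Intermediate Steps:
Y(C) = 6
(Y(-5)*(-4))*(-44 + 23) = (6*(-4))*(-44 + 23) = -24*(-21) = 504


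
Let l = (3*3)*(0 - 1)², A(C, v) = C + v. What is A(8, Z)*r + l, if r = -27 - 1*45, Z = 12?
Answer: -1431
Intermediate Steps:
r = -72 (r = -27 - 45 = -72)
l = 9 (l = 9*(-1)² = 9*1 = 9)
A(8, Z)*r + l = (8 + 12)*(-72) + 9 = 20*(-72) + 9 = -1440 + 9 = -1431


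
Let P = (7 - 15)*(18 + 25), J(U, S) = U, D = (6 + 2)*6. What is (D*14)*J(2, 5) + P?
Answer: 1000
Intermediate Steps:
D = 48 (D = 8*6 = 48)
P = -344 (P = -8*43 = -344)
(D*14)*J(2, 5) + P = (48*14)*2 - 344 = 672*2 - 344 = 1344 - 344 = 1000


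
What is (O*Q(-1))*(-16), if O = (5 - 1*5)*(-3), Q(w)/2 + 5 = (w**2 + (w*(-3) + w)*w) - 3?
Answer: 0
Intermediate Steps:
Q(w) = -16 - 2*w**2 (Q(w) = -10 + 2*((w**2 + (w*(-3) + w)*w) - 3) = -10 + 2*((w**2 + (-3*w + w)*w) - 3) = -10 + 2*((w**2 + (-2*w)*w) - 3) = -10 + 2*((w**2 - 2*w**2) - 3) = -10 + 2*(-w**2 - 3) = -10 + 2*(-3 - w**2) = -10 + (-6 - 2*w**2) = -16 - 2*w**2)
O = 0 (O = (5 - 5)*(-3) = 0*(-3) = 0)
(O*Q(-1))*(-16) = (0*(-16 - 2*(-1)**2))*(-16) = (0*(-16 - 2*1))*(-16) = (0*(-16 - 2))*(-16) = (0*(-18))*(-16) = 0*(-16) = 0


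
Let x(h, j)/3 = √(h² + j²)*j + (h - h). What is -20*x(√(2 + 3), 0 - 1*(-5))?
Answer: -300*√30 ≈ -1643.2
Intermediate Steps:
x(h, j) = 3*j*√(h² + j²) (x(h, j) = 3*(√(h² + j²)*j + (h - h)) = 3*(j*√(h² + j²) + 0) = 3*(j*√(h² + j²)) = 3*j*√(h² + j²))
-20*x(√(2 + 3), 0 - 1*(-5)) = -60*(0 - 1*(-5))*√((√(2 + 3))² + (0 - 1*(-5))²) = -60*(0 + 5)*√((√5)² + (0 + 5)²) = -60*5*√(5 + 5²) = -60*5*√(5 + 25) = -60*5*√30 = -300*√30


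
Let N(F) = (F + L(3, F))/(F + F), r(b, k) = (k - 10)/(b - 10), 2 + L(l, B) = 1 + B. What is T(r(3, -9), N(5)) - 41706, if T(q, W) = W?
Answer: -417051/10 ≈ -41705.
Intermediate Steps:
L(l, B) = -1 + B (L(l, B) = -2 + (1 + B) = -1 + B)
r(b, k) = (-10 + k)/(-10 + b)
N(F) = (-1 + 2*F)/(2*F) (N(F) = (F + (-1 + F))/(F + F) = (-1 + 2*F)/((2*F)) = (-1 + 2*F)*(1/(2*F)) = (-1 + 2*F)/(2*F))
T(r(3, -9), N(5)) - 41706 = (-½ + 5)/5 - 41706 = (⅕)*(9/2) - 41706 = 9/10 - 41706 = -417051/10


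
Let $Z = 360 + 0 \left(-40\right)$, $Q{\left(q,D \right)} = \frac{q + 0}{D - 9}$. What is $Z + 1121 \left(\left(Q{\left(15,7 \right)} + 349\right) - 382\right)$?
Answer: $- \frac{90081}{2} \approx -45041.0$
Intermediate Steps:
$Q{\left(q,D \right)} = \frac{q}{-9 + D}$
$Z = 360$ ($Z = 360 + 0 = 360$)
$Z + 1121 \left(\left(Q{\left(15,7 \right)} + 349\right) - 382\right) = 360 + 1121 \left(\left(\frac{15}{-9 + 7} + 349\right) - 382\right) = 360 + 1121 \left(\left(\frac{15}{-2} + 349\right) - 382\right) = 360 + 1121 \left(\left(15 \left(- \frac{1}{2}\right) + 349\right) - 382\right) = 360 + 1121 \left(\left(- \frac{15}{2} + 349\right) - 382\right) = 360 + 1121 \left(\frac{683}{2} - 382\right) = 360 + 1121 \left(- \frac{81}{2}\right) = 360 - \frac{90801}{2} = - \frac{90081}{2}$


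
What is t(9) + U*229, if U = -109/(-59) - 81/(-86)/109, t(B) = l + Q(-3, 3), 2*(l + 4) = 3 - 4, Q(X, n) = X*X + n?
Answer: 119613400/276533 ≈ 432.55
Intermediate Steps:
Q(X, n) = n + X**2 (Q(X, n) = X**2 + n = n + X**2)
l = -9/2 (l = -4 + (3 - 4)/2 = -4 + (1/2)*(-1) = -4 - 1/2 = -9/2 ≈ -4.5000)
t(B) = 15/2 (t(B) = -9/2 + (3 + (-3)**2) = -9/2 + (3 + 9) = -9/2 + 12 = 15/2)
U = 1026545/553066 (U = -109*(-1/59) - 81*(-1/86)*(1/109) = 109/59 + (81/86)*(1/109) = 109/59 + 81/9374 = 1026545/553066 ≈ 1.8561)
t(9) + U*229 = 15/2 + (1026545/553066)*229 = 15/2 + 235078805/553066 = 119613400/276533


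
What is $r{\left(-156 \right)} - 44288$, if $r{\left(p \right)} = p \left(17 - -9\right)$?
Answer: $-48344$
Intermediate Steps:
$r{\left(p \right)} = 26 p$ ($r{\left(p \right)} = p \left(17 + 9\right) = p 26 = 26 p$)
$r{\left(-156 \right)} - 44288 = 26 \left(-156\right) - 44288 = -4056 - 44288 = -48344$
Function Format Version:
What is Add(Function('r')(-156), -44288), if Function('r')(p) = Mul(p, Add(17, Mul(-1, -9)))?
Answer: -48344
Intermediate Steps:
Function('r')(p) = Mul(26, p) (Function('r')(p) = Mul(p, Add(17, 9)) = Mul(p, 26) = Mul(26, p))
Add(Function('r')(-156), -44288) = Add(Mul(26, -156), -44288) = Add(-4056, -44288) = -48344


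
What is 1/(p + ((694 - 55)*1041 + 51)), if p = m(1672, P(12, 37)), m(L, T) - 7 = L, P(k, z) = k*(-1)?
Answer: 1/666929 ≈ 1.4994e-6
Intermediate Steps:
P(k, z) = -k
m(L, T) = 7 + L
p = 1679 (p = 7 + 1672 = 1679)
1/(p + ((694 - 55)*1041 + 51)) = 1/(1679 + ((694 - 55)*1041 + 51)) = 1/(1679 + (639*1041 + 51)) = 1/(1679 + (665199 + 51)) = 1/(1679 + 665250) = 1/666929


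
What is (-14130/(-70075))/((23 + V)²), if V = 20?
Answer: 2826/25913735 ≈ 0.00010905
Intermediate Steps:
(-14130/(-70075))/((23 + V)²) = (-14130/(-70075))/((23 + 20)²) = (-14130*(-1/70075))/(43²) = (2826/14015)/1849 = (2826/14015)*(1/1849) = 2826/25913735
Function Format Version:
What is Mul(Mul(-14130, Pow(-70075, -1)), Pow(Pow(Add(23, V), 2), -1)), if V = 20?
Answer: Rational(2826, 25913735) ≈ 0.00010905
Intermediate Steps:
Mul(Mul(-14130, Pow(-70075, -1)), Pow(Pow(Add(23, V), 2), -1)) = Mul(Mul(-14130, Pow(-70075, -1)), Pow(Pow(Add(23, 20), 2), -1)) = Mul(Mul(-14130, Rational(-1, 70075)), Pow(Pow(43, 2), -1)) = Mul(Rational(2826, 14015), Pow(1849, -1)) = Mul(Rational(2826, 14015), Rational(1, 1849)) = Rational(2826, 25913735)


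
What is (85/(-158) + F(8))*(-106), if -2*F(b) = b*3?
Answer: 104993/79 ≈ 1329.0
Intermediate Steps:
F(b) = -3*b/2 (F(b) = -b*3/2 = -3*b/2)
(85/(-158) + F(8))*(-106) = (85/(-158) - 3/2*8)*(-106) = (85*(-1/158) - 12)*(-106) = (-85/158 - 12)*(-106) = -1981/158*(-106) = 104993/79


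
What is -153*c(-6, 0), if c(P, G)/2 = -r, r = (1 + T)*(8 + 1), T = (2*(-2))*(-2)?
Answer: 24786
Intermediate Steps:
T = 8 (T = -4*(-2) = 8)
r = 81 (r = (1 + 8)*(8 + 1) = 9*9 = 81)
c(P, G) = -162 (c(P, G) = 2*(-1*81) = 2*(-81) = -162)
-153*c(-6, 0) = -153*(-162) = 24786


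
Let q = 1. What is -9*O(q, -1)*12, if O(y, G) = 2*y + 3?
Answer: -540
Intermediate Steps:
O(y, G) = 3 + 2*y
-9*O(q, -1)*12 = -9*(3 + 2*1)*12 = -9*(3 + 2)*12 = -9*5*12 = -45*12 = -540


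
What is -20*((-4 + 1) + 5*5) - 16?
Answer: -456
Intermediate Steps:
-20*((-4 + 1) + 5*5) - 16 = -20*(-3 + 25) - 16 = -20*22 - 16 = -440 - 16 = -456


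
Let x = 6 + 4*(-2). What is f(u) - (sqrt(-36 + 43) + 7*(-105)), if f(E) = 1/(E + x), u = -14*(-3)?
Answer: 29401/40 - sqrt(7) ≈ 732.38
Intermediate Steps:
u = 42
x = -2 (x = 6 - 8 = -2)
f(E) = 1/(-2 + E) (f(E) = 1/(E - 2) = 1/(-2 + E))
f(u) - (sqrt(-36 + 43) + 7*(-105)) = 1/(-2 + 42) - (sqrt(-36 + 43) + 7*(-105)) = 1/40 - (sqrt(7) - 735) = 1/40 - (-735 + sqrt(7)) = 1/40 + (735 - sqrt(7)) = 29401/40 - sqrt(7)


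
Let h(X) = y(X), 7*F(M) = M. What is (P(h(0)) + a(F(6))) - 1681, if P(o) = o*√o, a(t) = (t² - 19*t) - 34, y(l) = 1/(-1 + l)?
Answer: -84797/49 - I ≈ -1730.6 - 1.0*I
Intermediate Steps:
F(M) = M/7
h(X) = 1/(-1 + X)
a(t) = -34 + t² - 19*t
P(o) = o^(3/2)
(P(h(0)) + a(F(6))) - 1681 = ((1/(-1 + 0))^(3/2) + (-34 + ((⅐)*6)² - 19*6/7)) - 1681 = ((1/(-1))^(3/2) + (-34 + (6/7)² - 19*6/7)) - 1681 = ((-1)^(3/2) + (-34 + 36/49 - 114/7)) - 1681 = (-I - 2428/49) - 1681 = (-2428/49 - I) - 1681 = -84797/49 - I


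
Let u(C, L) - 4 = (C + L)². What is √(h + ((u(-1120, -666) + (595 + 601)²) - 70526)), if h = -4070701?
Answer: 3*√53221 ≈ 692.09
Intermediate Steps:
u(C, L) = 4 + (C + L)²
√(h + ((u(-1120, -666) + (595 + 601)²) - 70526)) = √(-4070701 + (((4 + (-1120 - 666)²) + (595 + 601)²) - 70526)) = √(-4070701 + (((4 + (-1786)²) + 1196²) - 70526)) = √(-4070701 + (((4 + 3189796) + 1430416) - 70526)) = √(-4070701 + ((3189800 + 1430416) - 70526)) = √(-4070701 + (4620216 - 70526)) = √(-4070701 + 4549690) = √478989 = 3*√53221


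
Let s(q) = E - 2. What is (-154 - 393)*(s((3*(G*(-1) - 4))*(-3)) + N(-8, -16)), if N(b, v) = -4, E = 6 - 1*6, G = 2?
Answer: 3282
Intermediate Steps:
E = 0 (E = 6 - 6 = 0)
s(q) = -2 (s(q) = 0 - 2 = -2)
(-154 - 393)*(s((3*(G*(-1) - 4))*(-3)) + N(-8, -16)) = (-154 - 393)*(-2 - 4) = -547*(-6) = 3282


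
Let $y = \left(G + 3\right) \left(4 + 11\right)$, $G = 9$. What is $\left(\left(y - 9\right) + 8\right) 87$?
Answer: $15573$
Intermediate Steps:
$y = 180$ ($y = \left(9 + 3\right) \left(4 + 11\right) = 12 \cdot 15 = 180$)
$\left(\left(y - 9\right) + 8\right) 87 = \left(\left(180 - 9\right) + 8\right) 87 = \left(171 + 8\right) 87 = 179 \cdot 87 = 15573$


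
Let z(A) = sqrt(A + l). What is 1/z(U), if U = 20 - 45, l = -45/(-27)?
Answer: -I*sqrt(210)/70 ≈ -0.20702*I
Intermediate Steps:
l = 5/3 (l = -45*(-1/27) = 5/3 ≈ 1.6667)
U = -25
z(A) = sqrt(5/3 + A) (z(A) = sqrt(A + 5/3) = sqrt(5/3 + A))
1/z(U) = 1/(sqrt(15 + 9*(-25))/3) = 1/(sqrt(15 - 225)/3) = 1/(sqrt(-210)/3) = 1/((I*sqrt(210))/3) = 1/(I*sqrt(210)/3) = -I*sqrt(210)/70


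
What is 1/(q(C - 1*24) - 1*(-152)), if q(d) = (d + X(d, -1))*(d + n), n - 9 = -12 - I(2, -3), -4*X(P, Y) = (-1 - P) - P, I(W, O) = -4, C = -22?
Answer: 4/12983 ≈ 0.00030810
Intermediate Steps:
X(P, Y) = ¼ + P/2 (X(P, Y) = -((-1 - P) - P)/4 = -(-1 - 2*P)/4 = ¼ + P/2)
n = 1 (n = 9 + (-12 - 1*(-4)) = 9 + (-12 + 4) = 9 - 8 = 1)
q(d) = (1 + d)*(¼ + 3*d/2) (q(d) = (d + (¼ + d/2))*(d + 1) = (¼ + 3*d/2)*(1 + d) = (1 + d)*(¼ + 3*d/2))
1/(q(C - 1*24) - 1*(-152)) = 1/((¼ + 3*(-22 - 1*24)²/2 + 7*(-22 - 1*24)/4) - 1*(-152)) = 1/((¼ + 3*(-22 - 24)²/2 + 7*(-22 - 24)/4) + 152) = 1/((¼ + (3/2)*(-46)² + (7/4)*(-46)) + 152) = 1/((¼ + (3/2)*2116 - 161/2) + 152) = 1/((¼ + 3174 - 161/2) + 152) = 1/(12375/4 + 152) = 1/(12983/4) = 4/12983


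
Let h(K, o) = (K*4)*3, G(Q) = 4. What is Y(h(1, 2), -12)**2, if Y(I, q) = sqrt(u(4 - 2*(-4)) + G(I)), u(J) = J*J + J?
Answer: 160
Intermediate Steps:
u(J) = J + J**2 (u(J) = J**2 + J = J + J**2)
h(K, o) = 12*K (h(K, o) = (4*K)*3 = 12*K)
Y(I, q) = 4*sqrt(10) (Y(I, q) = sqrt((4 - 2*(-4))*(1 + (4 - 2*(-4))) + 4) = sqrt((4 + 8)*(1 + (4 + 8)) + 4) = sqrt(12*(1 + 12) + 4) = sqrt(12*13 + 4) = sqrt(156 + 4) = sqrt(160) = 4*sqrt(10))
Y(h(1, 2), -12)**2 = (4*sqrt(10))**2 = 160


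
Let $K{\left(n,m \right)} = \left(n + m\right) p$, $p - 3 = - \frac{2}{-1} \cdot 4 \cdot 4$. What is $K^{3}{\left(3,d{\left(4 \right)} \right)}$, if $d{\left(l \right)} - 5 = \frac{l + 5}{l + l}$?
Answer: $\frac{16679103875}{512} \approx 3.2576 \cdot 10^{7}$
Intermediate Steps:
$p = 35$ ($p = 3 + - \frac{2}{-1} \cdot 4 \cdot 4 = 3 + \left(-2\right) \left(-1\right) 4 \cdot 4 = 3 + 2 \cdot 4 \cdot 4 = 3 + 8 \cdot 4 = 3 + 32 = 35$)
$d{\left(l \right)} = 5 + \frac{5 + l}{2 l}$ ($d{\left(l \right)} = 5 + \frac{l + 5}{l + l} = 5 + \frac{5 + l}{2 l}$)
$K{\left(n,m \right)} = 35 m + 35 n$ ($K{\left(n,m \right)} = \left(n + m\right) 35 = \left(m + n\right) 35 = 35 m + 35 n$)
$K^{3}{\left(3,d{\left(4 \right)} \right)} = \left(35 \frac{5 + 11 \cdot 4}{2 \cdot 4} + 35 \cdot 3\right)^{3} = \left(35 \cdot \frac{1}{2} \cdot \frac{1}{4} \left(5 + 44\right) + 105\right)^{3} = \left(35 \cdot \frac{1}{2} \cdot \frac{1}{4} \cdot 49 + 105\right)^{3} = \left(35 \cdot \frac{49}{8} + 105\right)^{3} = \left(\frac{1715}{8} + 105\right)^{3} = \left(\frac{2555}{8}\right)^{3} = \frac{16679103875}{512}$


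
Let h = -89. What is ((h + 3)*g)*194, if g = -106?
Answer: 1768504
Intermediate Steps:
((h + 3)*g)*194 = ((-89 + 3)*(-106))*194 = -86*(-106)*194 = 9116*194 = 1768504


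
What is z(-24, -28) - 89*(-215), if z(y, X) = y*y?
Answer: 19711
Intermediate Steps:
z(y, X) = y²
z(-24, -28) - 89*(-215) = (-24)² - 89*(-215) = 576 + 19135 = 19711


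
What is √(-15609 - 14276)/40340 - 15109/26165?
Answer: -15109/26165 + I*√29885/40340 ≈ -0.57745 + 0.0042854*I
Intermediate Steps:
√(-15609 - 14276)/40340 - 15109/26165 = √(-29885)*(1/40340) - 15109*1/26165 = (I*√29885)*(1/40340) - 15109/26165 = I*√29885/40340 - 15109/26165 = -15109/26165 + I*√29885/40340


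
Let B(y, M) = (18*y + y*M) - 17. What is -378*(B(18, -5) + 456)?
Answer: -254394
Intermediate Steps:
B(y, M) = -17 + 18*y + M*y (B(y, M) = (18*y + M*y) - 17 = -17 + 18*y + M*y)
-378*(B(18, -5) + 456) = -378*((-17 + 18*18 - 5*18) + 456) = -378*((-17 + 324 - 90) + 456) = -378*(217 + 456) = -378*673 = -254394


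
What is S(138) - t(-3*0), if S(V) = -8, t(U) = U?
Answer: -8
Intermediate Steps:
S(138) - t(-3*0) = -8 - (-3)*0 = -8 - 1*0 = -8 + 0 = -8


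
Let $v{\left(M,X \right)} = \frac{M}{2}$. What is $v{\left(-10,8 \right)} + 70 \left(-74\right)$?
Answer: $-5185$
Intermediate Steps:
$v{\left(M,X \right)} = \frac{M}{2}$ ($v{\left(M,X \right)} = M \frac{1}{2} = \frac{M}{2}$)
$v{\left(-10,8 \right)} + 70 \left(-74\right) = \frac{1}{2} \left(-10\right) + 70 \left(-74\right) = -5 - 5180 = -5185$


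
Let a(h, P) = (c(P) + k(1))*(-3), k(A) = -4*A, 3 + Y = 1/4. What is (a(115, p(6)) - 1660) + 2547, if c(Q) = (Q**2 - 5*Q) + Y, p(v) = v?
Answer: 3557/4 ≈ 889.25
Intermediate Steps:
Y = -11/4 (Y = -3 + 1/4 = -11/4 ≈ -2.7500)
c(Q) = -11/4 + Q**2 - 5*Q (c(Q) = (Q**2 - 5*Q) - 11/4 = -11/4 + Q**2 - 5*Q)
a(h, P) = 81/4 - 3*P**2 + 15*P (a(h, P) = ((-11/4 + P**2 - 5*P) - 4*1)*(-3) = ((-11/4 + P**2 - 5*P) - 4)*(-3) = (-27/4 + P**2 - 5*P)*(-3) = 81/4 - 3*P**2 + 15*P)
(a(115, p(6)) - 1660) + 2547 = ((81/4 - 3*6**2 + 15*6) - 1660) + 2547 = ((81/4 - 3*36 + 90) - 1660) + 2547 = ((81/4 - 108 + 90) - 1660) + 2547 = (9/4 - 1660) + 2547 = -6631/4 + 2547 = 3557/4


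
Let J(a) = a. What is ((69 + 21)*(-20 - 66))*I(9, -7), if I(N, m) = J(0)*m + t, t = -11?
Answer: 85140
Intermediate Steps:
I(N, m) = -11 (I(N, m) = 0*m - 11 = 0 - 11 = -11)
((69 + 21)*(-20 - 66))*I(9, -7) = ((69 + 21)*(-20 - 66))*(-11) = (90*(-86))*(-11) = -7740*(-11) = 85140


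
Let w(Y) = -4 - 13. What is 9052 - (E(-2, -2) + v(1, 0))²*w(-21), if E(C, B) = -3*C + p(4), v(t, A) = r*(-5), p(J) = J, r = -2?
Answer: 15852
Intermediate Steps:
v(t, A) = 10 (v(t, A) = -2*(-5) = 10)
E(C, B) = 4 - 3*C (E(C, B) = -3*C + 4 = 4 - 3*C)
w(Y) = -17
9052 - (E(-2, -2) + v(1, 0))²*w(-21) = 9052 - ((4 - 3*(-2)) + 10)²*(-17) = 9052 - ((4 + 6) + 10)²*(-17) = 9052 - (10 + 10)²*(-17) = 9052 - 20²*(-17) = 9052 - 400*(-17) = 9052 - 1*(-6800) = 9052 + 6800 = 15852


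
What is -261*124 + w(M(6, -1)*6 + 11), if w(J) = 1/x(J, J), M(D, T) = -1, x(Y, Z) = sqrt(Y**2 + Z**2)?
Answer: -32364 + sqrt(2)/10 ≈ -32364.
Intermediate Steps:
w(J) = sqrt(2)/(2*sqrt(J**2)) (w(J) = 1/(sqrt(J**2 + J**2)) = 1/(sqrt(2*J**2)) = 1/(sqrt(2)*sqrt(J**2)) = sqrt(2)/(2*sqrt(J**2)))
-261*124 + w(M(6, -1)*6 + 11) = -261*124 + sqrt(2)/(2*sqrt((-1*6 + 11)**2)) = -32364 + sqrt(2)/(2*sqrt((-6 + 11)**2)) = -32364 + sqrt(2)/(2*sqrt(5**2)) = -32364 + sqrt(2)/(2*sqrt(25)) = -32364 + (1/2)*sqrt(2)*(1/5) = -32364 + sqrt(2)/10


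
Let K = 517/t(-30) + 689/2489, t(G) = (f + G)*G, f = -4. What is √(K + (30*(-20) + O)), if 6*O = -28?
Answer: I*√973067436400665/1269390 ≈ 24.574*I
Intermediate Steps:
O = -14/3 (O = (⅙)*(-28) = -14/3 ≈ -4.6667)
t(G) = G*(-4 + G) (t(G) = (-4 + G)*G = G*(-4 + G))
K = 1989593/2538780 (K = 517/((-30*(-4 - 30))) + 689/2489 = 517/((-30*(-34))) + 689*(1/2489) = 517/1020 + 689/2489 = 1989593/2538780 ≈ 0.78368)
√(K + (30*(-20) + O)) = √(1989593/2538780 + (30*(-20) - 14/3)) = √(1989593/2538780 + (-600 - 14/3)) = √(1989593/2538780 - 1814/3) = √(-1533126047/2538780) = I*√973067436400665/1269390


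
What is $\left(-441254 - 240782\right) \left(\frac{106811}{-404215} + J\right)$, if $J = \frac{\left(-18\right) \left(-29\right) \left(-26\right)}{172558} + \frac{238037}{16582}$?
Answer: $- \frac{2763373555207877343726}{289150830281635} \approx -9.5569 \cdot 10^{6}$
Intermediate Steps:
$J = \frac{20425068871}{1430678378}$ ($J = 522 \left(-26\right) \frac{1}{172558} + 238037 \cdot \frac{1}{16582} = \left(-13572\right) \frac{1}{172558} + \frac{238037}{16582} = - \frac{6786}{86279} + \frac{238037}{16582} = \frac{20425068871}{1430678378} \approx 14.276$)
$\left(-441254 - 240782\right) \left(\frac{106811}{-404215} + J\right) = \left(-441254 - 240782\right) \left(\frac{106811}{-404215} + \frac{20425068871}{1430678378}\right) = - 682036 \left(106811 \left(- \frac{1}{404215}\right) + \frac{20425068871}{1430678378}\right) = - 682036 \left(- \frac{106811}{404215} + \frac{20425068871}{1430678378}\right) = \left(-682036\right) \frac{8103307025458707}{578301660563270} = - \frac{2763373555207877343726}{289150830281635}$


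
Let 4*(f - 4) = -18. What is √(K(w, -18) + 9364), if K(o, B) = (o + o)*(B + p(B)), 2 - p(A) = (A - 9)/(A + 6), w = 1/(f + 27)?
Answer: √26299607/53 ≈ 96.761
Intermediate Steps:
f = -½ (f = 4 + (¼)*(-18) = 4 - 9/2 = -½ ≈ -0.50000)
w = 2/53 (w = 1/(-½ + 27) = 1/(53/2) = 2/53 ≈ 0.037736)
p(A) = 2 - (-9 + A)/(6 + A) (p(A) = 2 - (A - 9)/(A + 6) = 2 - (-9 + A)/(6 + A))
K(o, B) = 2*o*(B + (21 + B)/(6 + B)) (K(o, B) = (o + o)*(B + (21 + B)/(6 + B)) = (2*o)*(B + (21 + B)/(6 + B)) = 2*o*(B + (21 + B)/(6 + B)))
√(K(w, -18) + 9364) = √(2*(2/53)*(21 - 18 - 18*(6 - 18))/(6 - 18) + 9364) = √(2*(2/53)*(21 - 18 - 18*(-12))/(-12) + 9364) = √(2*(2/53)*(-1/12)*(21 - 18 + 216) + 9364) = √(2*(2/53)*(-1/12)*219 + 9364) = √(-73/53 + 9364) = √(496219/53) = √26299607/53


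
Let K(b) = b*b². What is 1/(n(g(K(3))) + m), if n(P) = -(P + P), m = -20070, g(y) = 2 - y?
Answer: -1/20020 ≈ -4.9950e-5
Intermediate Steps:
K(b) = b³
n(P) = -2*P
1/(n(g(K(3))) + m) = 1/(-2*(2 - 1*3³) - 20070) = 1/(-2*(2 - 1*27) - 20070) = 1/(-2*(2 - 27) - 20070) = 1/(-2*(-25) - 20070) = 1/(50 - 20070) = 1/(-20020) = -1/20020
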